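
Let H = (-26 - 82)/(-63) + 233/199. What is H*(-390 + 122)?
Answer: -1077092/1393 ≈ -773.22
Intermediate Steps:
H = 4019/1393 (H = -108*(-1/63) + 233*(1/199) = 12/7 + 233/199 = 4019/1393 ≈ 2.8851)
H*(-390 + 122) = 4019*(-390 + 122)/1393 = (4019/1393)*(-268) = -1077092/1393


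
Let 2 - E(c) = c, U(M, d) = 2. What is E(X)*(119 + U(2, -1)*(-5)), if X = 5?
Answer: -327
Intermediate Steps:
E(c) = 2 - c
E(X)*(119 + U(2, -1)*(-5)) = (2 - 1*5)*(119 + 2*(-5)) = (2 - 5)*(119 - 10) = -3*109 = -327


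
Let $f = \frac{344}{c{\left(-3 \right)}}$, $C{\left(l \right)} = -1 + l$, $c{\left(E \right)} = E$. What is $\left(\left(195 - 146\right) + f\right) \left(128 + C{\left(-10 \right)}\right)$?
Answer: $-7683$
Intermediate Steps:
$f = - \frac{344}{3}$ ($f = \frac{344}{-3} = 344 \left(- \frac{1}{3}\right) = - \frac{344}{3} \approx -114.67$)
$\left(\left(195 - 146\right) + f\right) \left(128 + C{\left(-10 \right)}\right) = \left(\left(195 - 146\right) - \frac{344}{3}\right) \left(128 - 11\right) = \left(49 - \frac{344}{3}\right) \left(128 - 11\right) = \left(- \frac{197}{3}\right) 117 = -7683$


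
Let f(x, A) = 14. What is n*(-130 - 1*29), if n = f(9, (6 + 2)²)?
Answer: -2226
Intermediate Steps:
n = 14
n*(-130 - 1*29) = 14*(-130 - 1*29) = 14*(-130 - 29) = 14*(-159) = -2226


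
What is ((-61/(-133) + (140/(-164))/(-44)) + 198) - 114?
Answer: 20268987/239932 ≈ 84.478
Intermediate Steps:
((-61/(-133) + (140/(-164))/(-44)) + 198) - 114 = ((-61*(-1/133) + (140*(-1/164))*(-1/44)) + 198) - 114 = ((61/133 - 35/41*(-1/44)) + 198) - 114 = ((61/133 + 35/1804) + 198) - 114 = (114699/239932 + 198) - 114 = 47621235/239932 - 114 = 20268987/239932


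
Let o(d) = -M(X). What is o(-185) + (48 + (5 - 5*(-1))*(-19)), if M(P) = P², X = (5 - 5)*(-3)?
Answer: -142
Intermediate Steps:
X = 0 (X = 0*(-3) = 0)
o(d) = 0 (o(d) = -1*0² = -1*0 = 0)
o(-185) + (48 + (5 - 5*(-1))*(-19)) = 0 + (48 + (5 - 5*(-1))*(-19)) = 0 + (48 + (5 + 5)*(-19)) = 0 + (48 + 10*(-19)) = 0 + (48 - 190) = 0 - 142 = -142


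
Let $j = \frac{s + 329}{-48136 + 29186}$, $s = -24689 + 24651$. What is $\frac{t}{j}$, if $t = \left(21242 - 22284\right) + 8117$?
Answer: $- \frac{134071250}{291} \approx -4.6073 \cdot 10^{5}$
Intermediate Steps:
$s = -38$
$j = - \frac{291}{18950}$ ($j = \frac{-38 + 329}{-48136 + 29186} = \frac{291}{-18950} = 291 \left(- \frac{1}{18950}\right) = - \frac{291}{18950} \approx -0.015356$)
$t = 7075$ ($t = -1042 + 8117 = 7075$)
$\frac{t}{j} = \frac{7075}{- \frac{291}{18950}} = 7075 \left(- \frac{18950}{291}\right) = - \frac{134071250}{291}$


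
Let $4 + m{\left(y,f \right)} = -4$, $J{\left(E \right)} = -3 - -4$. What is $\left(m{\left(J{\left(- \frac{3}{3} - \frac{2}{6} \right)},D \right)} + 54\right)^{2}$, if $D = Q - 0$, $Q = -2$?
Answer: $2116$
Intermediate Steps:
$D = -2$ ($D = -2 - 0 = -2 + 0 = -2$)
$J{\left(E \right)} = 1$ ($J{\left(E \right)} = -3 + 4 = 1$)
$m{\left(y,f \right)} = -8$ ($m{\left(y,f \right)} = -4 - 4 = -8$)
$\left(m{\left(J{\left(- \frac{3}{3} - \frac{2}{6} \right)},D \right)} + 54\right)^{2} = \left(-8 + 54\right)^{2} = 46^{2} = 2116$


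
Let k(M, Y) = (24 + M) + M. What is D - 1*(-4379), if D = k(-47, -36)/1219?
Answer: 5337931/1219 ≈ 4378.9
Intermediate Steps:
k(M, Y) = 24 + 2*M
D = -70/1219 (D = (24 + 2*(-47))/1219 = (24 - 94)*(1/1219) = -70*1/1219 = -70/1219 ≈ -0.057424)
D - 1*(-4379) = -70/1219 - 1*(-4379) = -70/1219 + 4379 = 5337931/1219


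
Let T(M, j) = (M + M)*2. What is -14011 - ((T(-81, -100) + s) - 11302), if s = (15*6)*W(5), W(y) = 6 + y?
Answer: -3375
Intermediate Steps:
T(M, j) = 4*M (T(M, j) = (2*M)*2 = 4*M)
s = 990 (s = (15*6)*(6 + 5) = 90*11 = 990)
-14011 - ((T(-81, -100) + s) - 11302) = -14011 - ((4*(-81) + 990) - 11302) = -14011 - ((-324 + 990) - 11302) = -14011 - (666 - 11302) = -14011 - 1*(-10636) = -14011 + 10636 = -3375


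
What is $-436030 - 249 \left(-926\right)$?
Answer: $-205456$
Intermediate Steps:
$-436030 - 249 \left(-926\right) = -436030 - -230574 = -436030 + 230574 = -205456$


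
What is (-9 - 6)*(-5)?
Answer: 75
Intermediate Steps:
(-9 - 6)*(-5) = -15*(-5) = 75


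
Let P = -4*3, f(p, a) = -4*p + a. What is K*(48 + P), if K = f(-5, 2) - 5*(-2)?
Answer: 1152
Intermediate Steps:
f(p, a) = a - 4*p
P = -12
K = 32 (K = (2 - 4*(-5)) - 5*(-2) = (2 + 20) + 10 = 22 + 10 = 32)
K*(48 + P) = 32*(48 - 12) = 32*36 = 1152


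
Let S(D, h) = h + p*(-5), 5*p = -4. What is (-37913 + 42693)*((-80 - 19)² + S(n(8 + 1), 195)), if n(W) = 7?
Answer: 47800000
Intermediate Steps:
p = -⅘ (p = (⅕)*(-4) = -⅘ ≈ -0.80000)
S(D, h) = 4 + h (S(D, h) = h - ⅘*(-5) = h + 4 = 4 + h)
(-37913 + 42693)*((-80 - 19)² + S(n(8 + 1), 195)) = (-37913 + 42693)*((-80 - 19)² + (4 + 195)) = 4780*((-99)² + 199) = 4780*(9801 + 199) = 4780*10000 = 47800000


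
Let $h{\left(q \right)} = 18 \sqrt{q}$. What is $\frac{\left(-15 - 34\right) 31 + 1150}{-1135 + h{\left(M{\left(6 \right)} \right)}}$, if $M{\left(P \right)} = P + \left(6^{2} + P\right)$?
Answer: $\frac{418815}{1272673} + \frac{26568 \sqrt{3}}{1272673} \approx 0.36524$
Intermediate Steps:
$M{\left(P \right)} = 36 + 2 P$ ($M{\left(P \right)} = P + \left(36 + P\right) = 36 + 2 P$)
$\frac{\left(-15 - 34\right) 31 + 1150}{-1135 + h{\left(M{\left(6 \right)} \right)}} = \frac{\left(-15 - 34\right) 31 + 1150}{-1135 + 18 \sqrt{36 + 2 \cdot 6}} = \frac{\left(-49\right) 31 + 1150}{-1135 + 18 \sqrt{36 + 12}} = \frac{-1519 + 1150}{-1135 + 18 \sqrt{48}} = - \frac{369}{-1135 + 18 \cdot 4 \sqrt{3}} = - \frac{369}{-1135 + 72 \sqrt{3}}$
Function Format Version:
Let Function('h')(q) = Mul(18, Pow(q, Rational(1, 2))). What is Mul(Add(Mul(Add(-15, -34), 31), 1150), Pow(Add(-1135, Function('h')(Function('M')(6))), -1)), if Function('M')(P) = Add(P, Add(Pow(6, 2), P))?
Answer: Add(Rational(418815, 1272673), Mul(Rational(26568, 1272673), Pow(3, Rational(1, 2)))) ≈ 0.36524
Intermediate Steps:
Function('M')(P) = Add(36, Mul(2, P)) (Function('M')(P) = Add(P, Add(36, P)) = Add(36, Mul(2, P)))
Mul(Add(Mul(Add(-15, -34), 31), 1150), Pow(Add(-1135, Function('h')(Function('M')(6))), -1)) = Mul(Add(Mul(Add(-15, -34), 31), 1150), Pow(Add(-1135, Mul(18, Pow(Add(36, Mul(2, 6)), Rational(1, 2)))), -1)) = Mul(Add(Mul(-49, 31), 1150), Pow(Add(-1135, Mul(18, Pow(Add(36, 12), Rational(1, 2)))), -1)) = Mul(Add(-1519, 1150), Pow(Add(-1135, Mul(18, Pow(48, Rational(1, 2)))), -1)) = Mul(-369, Pow(Add(-1135, Mul(18, Mul(4, Pow(3, Rational(1, 2))))), -1)) = Mul(-369, Pow(Add(-1135, Mul(72, Pow(3, Rational(1, 2)))), -1))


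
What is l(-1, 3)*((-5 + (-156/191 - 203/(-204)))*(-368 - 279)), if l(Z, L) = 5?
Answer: 607762685/38964 ≈ 15598.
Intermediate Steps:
l(-1, 3)*((-5 + (-156/191 - 203/(-204)))*(-368 - 279)) = 5*((-5 + (-156/191 - 203/(-204)))*(-368 - 279)) = 5*((-5 + (-156*1/191 - 203*(-1/204)))*(-647)) = 5*((-5 + (-156/191 + 203/204))*(-647)) = 5*((-5 + 6949/38964)*(-647)) = 5*(-187871/38964*(-647)) = 5*(121552537/38964) = 607762685/38964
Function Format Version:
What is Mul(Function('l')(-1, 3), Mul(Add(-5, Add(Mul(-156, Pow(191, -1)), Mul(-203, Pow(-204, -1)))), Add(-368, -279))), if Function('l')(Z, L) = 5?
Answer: Rational(607762685, 38964) ≈ 15598.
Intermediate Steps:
Mul(Function('l')(-1, 3), Mul(Add(-5, Add(Mul(-156, Pow(191, -1)), Mul(-203, Pow(-204, -1)))), Add(-368, -279))) = Mul(5, Mul(Add(-5, Add(Mul(-156, Pow(191, -1)), Mul(-203, Pow(-204, -1)))), Add(-368, -279))) = Mul(5, Mul(Add(-5, Add(Mul(-156, Rational(1, 191)), Mul(-203, Rational(-1, 204)))), -647)) = Mul(5, Mul(Add(-5, Add(Rational(-156, 191), Rational(203, 204))), -647)) = Mul(5, Mul(Add(-5, Rational(6949, 38964)), -647)) = Mul(5, Mul(Rational(-187871, 38964), -647)) = Mul(5, Rational(121552537, 38964)) = Rational(607762685, 38964)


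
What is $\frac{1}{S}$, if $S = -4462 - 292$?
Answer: $- \frac{1}{4754} \approx -0.00021035$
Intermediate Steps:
$S = -4754$ ($S = -4462 - 292 = -4754$)
$\frac{1}{S} = \frac{1}{-4754} = - \frac{1}{4754}$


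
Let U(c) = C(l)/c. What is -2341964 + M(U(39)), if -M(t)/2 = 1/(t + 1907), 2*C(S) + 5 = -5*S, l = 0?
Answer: -348346067480/148741 ≈ -2.3420e+6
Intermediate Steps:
C(S) = -5/2 - 5*S/2 (C(S) = -5/2 + (-5*S)/2 = -5/2 - 5*S/2)
U(c) = -5/(2*c) (U(c) = (-5/2 - 5/2*0)/c = (-5/2 + 0)/c = -5/(2*c))
M(t) = -2/(1907 + t) (M(t) = -2/(t + 1907) = -2/(1907 + t))
-2341964 + M(U(39)) = -2341964 - 2/(1907 - 5/2/39) = -2341964 - 2/(1907 - 5/2*1/39) = -2341964 - 2/(1907 - 5/78) = -2341964 - 2/148741/78 = -2341964 - 2*78/148741 = -2341964 - 156/148741 = -348346067480/148741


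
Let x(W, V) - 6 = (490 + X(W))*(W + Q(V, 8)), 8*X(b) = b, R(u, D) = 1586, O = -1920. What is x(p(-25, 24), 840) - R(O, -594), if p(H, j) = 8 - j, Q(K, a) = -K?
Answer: -419308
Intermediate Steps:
X(b) = b/8
x(W, V) = 6 + (490 + W/8)*(W - V)
x(p(-25, 24), 840) - R(O, -594) = (6 - 490*840 + 490*(8 - 1*24) + (8 - 1*24)²/8 - ⅛*840*(8 - 1*24)) - 1*1586 = (6 - 411600 + 490*(8 - 24) + (8 - 24)²/8 - ⅛*840*(8 - 24)) - 1586 = (6 - 411600 + 490*(-16) + (⅛)*(-16)² - ⅛*840*(-16)) - 1586 = (6 - 411600 - 7840 + (⅛)*256 + 1680) - 1586 = (6 - 411600 - 7840 + 32 + 1680) - 1586 = -417722 - 1586 = -419308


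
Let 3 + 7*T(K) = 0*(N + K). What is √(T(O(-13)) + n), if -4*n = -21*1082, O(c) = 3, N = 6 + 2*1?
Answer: √1113294/14 ≈ 75.366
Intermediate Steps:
N = 8 (N = 6 + 2 = 8)
T(K) = -3/7 (T(K) = -3/7 + (0*(8 + K))/7 = -3/7 + (⅐)*0 = -3/7 + 0 = -3/7)
n = 11361/2 (n = -(-21)*1082/4 = -¼*(-22722) = 11361/2 ≈ 5680.5)
√(T(O(-13)) + n) = √(-3/7 + 11361/2) = √(79521/14) = √1113294/14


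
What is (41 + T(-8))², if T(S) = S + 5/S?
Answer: 67081/64 ≈ 1048.1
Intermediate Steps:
(41 + T(-8))² = (41 + (-8 + 5/(-8)))² = (41 + (-8 + 5*(-⅛)))² = (41 + (-8 - 5/8))² = (41 - 69/8)² = (259/8)² = 67081/64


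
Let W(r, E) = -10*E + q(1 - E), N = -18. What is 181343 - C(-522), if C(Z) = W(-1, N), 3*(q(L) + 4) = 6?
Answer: 181165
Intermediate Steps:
q(L) = -2 (q(L) = -4 + (⅓)*6 = -4 + 2 = -2)
W(r, E) = -2 - 10*E (W(r, E) = -10*E - 2 = -2 - 10*E)
C(Z) = 178 (C(Z) = -2 - 10*(-18) = -2 + 180 = 178)
181343 - C(-522) = 181343 - 1*178 = 181343 - 178 = 181165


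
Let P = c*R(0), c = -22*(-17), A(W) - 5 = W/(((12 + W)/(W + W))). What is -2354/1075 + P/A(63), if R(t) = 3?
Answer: 1390048/175225 ≈ 7.9329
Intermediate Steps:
A(W) = 5 + 2*W**2/(12 + W) (A(W) = 5 + W/(((12 + W)/(W + W))) = 5 + W/(((12 + W)/((2*W)))) = 5 + W/(((12 + W)*(1/(2*W)))) = 5 + W/(((12 + W)/(2*W))) = 5 + W*(2*W/(12 + W)) = 5 + 2*W**2/(12 + W))
c = 374
P = 1122 (P = 374*3 = 1122)
-2354/1075 + P/A(63) = -2354/1075 + 1122/(((60 + 2*63**2 + 5*63)/(12 + 63))) = -2354*1/1075 + 1122/(((60 + 2*3969 + 315)/75)) = -2354/1075 + 1122/(((60 + 7938 + 315)/75)) = -2354/1075 + 1122/(((1/75)*8313)) = -2354/1075 + 1122/(2771/25) = -2354/1075 + 1122*(25/2771) = -2354/1075 + 1650/163 = 1390048/175225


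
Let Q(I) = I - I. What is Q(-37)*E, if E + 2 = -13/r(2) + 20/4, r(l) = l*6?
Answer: 0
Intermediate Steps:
r(l) = 6*l
Q(I) = 0
E = 23/12 (E = -2 + (-13/(6*2) + 20/4) = -2 + (-13/12 + 20*(¼)) = -2 + (-13*1/12 + 5) = -2 + (-13/12 + 5) = -2 + 47/12 = 23/12 ≈ 1.9167)
Q(-37)*E = 0*(23/12) = 0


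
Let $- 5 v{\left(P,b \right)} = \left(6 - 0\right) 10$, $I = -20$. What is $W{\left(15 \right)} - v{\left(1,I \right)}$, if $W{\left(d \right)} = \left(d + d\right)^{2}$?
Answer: $912$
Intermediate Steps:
$v{\left(P,b \right)} = -12$ ($v{\left(P,b \right)} = - \frac{\left(6 - 0\right) 10}{5} = - \frac{\left(6 + 0\right) 10}{5} = - \frac{6 \cdot 10}{5} = \left(- \frac{1}{5}\right) 60 = -12$)
$W{\left(d \right)} = 4 d^{2}$ ($W{\left(d \right)} = \left(2 d\right)^{2} = 4 d^{2}$)
$W{\left(15 \right)} - v{\left(1,I \right)} = 4 \cdot 15^{2} - -12 = 4 \cdot 225 + 12 = 900 + 12 = 912$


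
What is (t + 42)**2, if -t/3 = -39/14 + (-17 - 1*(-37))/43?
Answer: 868775625/362404 ≈ 2397.3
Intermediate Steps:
t = 4191/602 (t = -3*(-39/14 + (-17 - 1*(-37))/43) = -3*(-39*1/14 + (-17 + 37)*(1/43)) = -3*(-39/14 + 20*(1/43)) = -3*(-39/14 + 20/43) = -3*(-1397/602) = 4191/602 ≈ 6.9618)
(t + 42)**2 = (4191/602 + 42)**2 = (29475/602)**2 = 868775625/362404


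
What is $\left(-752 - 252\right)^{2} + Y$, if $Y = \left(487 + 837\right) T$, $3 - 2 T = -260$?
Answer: $1182122$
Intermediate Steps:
$T = \frac{263}{2}$ ($T = \frac{3}{2} - -130 = \frac{3}{2} + 130 = \frac{263}{2} \approx 131.5$)
$Y = 174106$ ($Y = \left(487 + 837\right) \frac{263}{2} = 1324 \cdot \frac{263}{2} = 174106$)
$\left(-752 - 252\right)^{2} + Y = \left(-752 - 252\right)^{2} + 174106 = \left(-1004\right)^{2} + 174106 = 1008016 + 174106 = 1182122$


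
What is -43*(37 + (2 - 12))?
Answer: -1161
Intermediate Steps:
-43*(37 + (2 - 12)) = -43*(37 - 10) = -43*27 = -1161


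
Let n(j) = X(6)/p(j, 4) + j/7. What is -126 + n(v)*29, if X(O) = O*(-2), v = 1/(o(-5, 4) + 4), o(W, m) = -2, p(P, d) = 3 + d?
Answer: -2431/14 ≈ -173.64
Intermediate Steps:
v = ½ (v = 1/(-2 + 4) = 1/2 = ½ ≈ 0.50000)
X(O) = -2*O
n(j) = -12/7 + j/7 (n(j) = (-2*6)/(3 + 4) + j/7 = -12/7 + j*(⅐) = -12*⅐ + j/7 = -12/7 + j/7)
-126 + n(v)*29 = -126 + (-12/7 + (⅐)*(½))*29 = -126 + (-12/7 + 1/14)*29 = -126 - 23/14*29 = -126 - 667/14 = -2431/14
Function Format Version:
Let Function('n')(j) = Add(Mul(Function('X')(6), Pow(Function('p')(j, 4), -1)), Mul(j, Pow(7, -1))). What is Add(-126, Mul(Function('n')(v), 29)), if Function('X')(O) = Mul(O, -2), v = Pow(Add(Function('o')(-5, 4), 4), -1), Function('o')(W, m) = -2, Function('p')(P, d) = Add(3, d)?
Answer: Rational(-2431, 14) ≈ -173.64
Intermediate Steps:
v = Rational(1, 2) (v = Pow(Add(-2, 4), -1) = Pow(2, -1) = Rational(1, 2) ≈ 0.50000)
Function('X')(O) = Mul(-2, O)
Function('n')(j) = Add(Rational(-12, 7), Mul(Rational(1, 7), j)) (Function('n')(j) = Add(Mul(Mul(-2, 6), Pow(Add(3, 4), -1)), Mul(j, Pow(7, -1))) = Add(Mul(-12, Pow(7, -1)), Mul(j, Rational(1, 7))) = Add(Mul(-12, Rational(1, 7)), Mul(Rational(1, 7), j)) = Add(Rational(-12, 7), Mul(Rational(1, 7), j)))
Add(-126, Mul(Function('n')(v), 29)) = Add(-126, Mul(Add(Rational(-12, 7), Mul(Rational(1, 7), Rational(1, 2))), 29)) = Add(-126, Mul(Add(Rational(-12, 7), Rational(1, 14)), 29)) = Add(-126, Mul(Rational(-23, 14), 29)) = Add(-126, Rational(-667, 14)) = Rational(-2431, 14)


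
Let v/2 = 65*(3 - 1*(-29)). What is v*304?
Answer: 1264640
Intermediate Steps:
v = 4160 (v = 2*(65*(3 - 1*(-29))) = 2*(65*(3 + 29)) = 2*(65*32) = 2*2080 = 4160)
v*304 = 4160*304 = 1264640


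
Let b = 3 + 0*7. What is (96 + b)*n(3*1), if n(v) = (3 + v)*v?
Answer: 1782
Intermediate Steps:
n(v) = v*(3 + v)
b = 3 (b = 3 + 0 = 3)
(96 + b)*n(3*1) = (96 + 3)*((3*1)*(3 + 3*1)) = 99*(3*(3 + 3)) = 99*(3*6) = 99*18 = 1782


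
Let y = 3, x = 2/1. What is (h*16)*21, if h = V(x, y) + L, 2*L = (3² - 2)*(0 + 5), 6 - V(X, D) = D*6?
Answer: 1848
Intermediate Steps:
x = 2 (x = 2*1 = 2)
V(X, D) = 6 - 6*D (V(X, D) = 6 - D*6 = 6 - 6*D)
L = 35/2 (L = ((3² - 2)*(0 + 5))/2 = ((9 - 2)*5)/2 = (7*5)/2 = (½)*35 = 35/2 ≈ 17.500)
h = 11/2 (h = (6 - 6*3) + 35/2 = (6 - 18) + 35/2 = -12 + 35/2 = 11/2 ≈ 5.5000)
(h*16)*21 = ((11/2)*16)*21 = 88*21 = 1848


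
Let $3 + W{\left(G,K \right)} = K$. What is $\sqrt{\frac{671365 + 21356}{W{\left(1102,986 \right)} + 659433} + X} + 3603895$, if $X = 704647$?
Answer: $3603895 + \frac{\sqrt{4802058568563487}}{82552} \approx 3.6047 \cdot 10^{6}$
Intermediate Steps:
$W{\left(G,K \right)} = -3 + K$
$\sqrt{\frac{671365 + 21356}{W{\left(1102,986 \right)} + 659433} + X} + 3603895 = \sqrt{\frac{671365 + 21356}{\left(-3 + 986\right) + 659433} + 704647} + 3603895 = \sqrt{\frac{692721}{983 + 659433} + 704647} + 3603895 = \sqrt{\frac{692721}{660416} + 704647} + 3603895 = \sqrt{\frac{465360845873}{660416}} + 3603895 = \frac{\sqrt{4802058568563487}}{82552} + 3603895 = 3603895 + \frac{\sqrt{4802058568563487}}{82552}$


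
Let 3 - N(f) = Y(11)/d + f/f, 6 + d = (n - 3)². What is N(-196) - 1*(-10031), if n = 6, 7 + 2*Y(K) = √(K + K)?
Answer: 60205/6 - √22/6 ≈ 10033.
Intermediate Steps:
Y(K) = -7/2 + √2*√K/2 (Y(K) = -7/2 + √(K + K)/2 = -7/2 + √(2*K)/2 = -7/2 + (√2*√K)/2 = -7/2 + √2*√K/2)
d = 3 (d = -6 + (6 - 3)² = -6 + 3² = -6 + 9 = 3)
N(f) = 19/6 - √22/6 (N(f) = 3 - ((-7/2 + √2*√11/2)/3 + f/f) = 3 - ((-7/2 + √22/2)*(⅓) + 1) = 3 - ((-7/6 + √22/6) + 1) = 3 - (-⅙ + √22/6) = 3 + (⅙ - √22/6) = 19/6 - √22/6)
N(-196) - 1*(-10031) = (19/6 - √22/6) - 1*(-10031) = (19/6 - √22/6) + 10031 = 60205/6 - √22/6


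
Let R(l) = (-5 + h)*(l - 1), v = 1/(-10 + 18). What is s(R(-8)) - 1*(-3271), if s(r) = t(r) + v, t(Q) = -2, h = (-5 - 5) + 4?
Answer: 26153/8 ≈ 3269.1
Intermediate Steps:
h = -6 (h = -10 + 4 = -6)
v = 1/8 ≈ 0.12500
R(l) = 11 - 11*l (R(l) = (-5 - 6)*(l - 1) = -11*(-1 + l) = 11 - 11*l)
s(r) = -15/8 (s(r) = -2 + 1/8 = -15/8)
s(R(-8)) - 1*(-3271) = -15/8 - 1*(-3271) = -15/8 + 3271 = 26153/8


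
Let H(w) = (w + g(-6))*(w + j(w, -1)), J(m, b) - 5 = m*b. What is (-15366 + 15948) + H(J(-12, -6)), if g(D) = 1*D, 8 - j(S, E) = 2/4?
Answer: 13163/2 ≈ 6581.5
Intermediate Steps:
j(S, E) = 15/2 (j(S, E) = 8 - 2/4 = 8 - 1*1/2 = 8 - 1/2 = 15/2)
g(D) = D
J(m, b) = 5 + b*m (J(m, b) = 5 + m*b = 5 + b*m)
H(w) = (-6 + w)*(15/2 + w) (H(w) = (w - 6)*(w + 15/2) = (-6 + w)*(15/2 + w))
(-15366 + 15948) + H(J(-12, -6)) = (-15366 + 15948) + (-45 + (5 - 6*(-12))**2 + 3*(5 - 6*(-12))/2) = 582 + (-45 + (5 + 72)**2 + 3*(5 + 72)/2) = 582 + (-45 + 77**2 + (3/2)*77) = 582 + (-45 + 5929 + 231/2) = 582 + 11999/2 = 13163/2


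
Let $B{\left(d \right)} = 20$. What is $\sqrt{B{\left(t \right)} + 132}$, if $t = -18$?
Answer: $2 \sqrt{38} \approx 12.329$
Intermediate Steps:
$\sqrt{B{\left(t \right)} + 132} = \sqrt{20 + 132} = \sqrt{152} = 2 \sqrt{38}$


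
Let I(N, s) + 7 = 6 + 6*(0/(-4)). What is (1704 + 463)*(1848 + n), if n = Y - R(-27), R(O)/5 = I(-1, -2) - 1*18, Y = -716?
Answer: 2658909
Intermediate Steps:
I(N, s) = -1 (I(N, s) = -7 + (6 + 6*(0/(-4))) = -7 + (6 + 6*(0*(-¼))) = -7 + (6 + 6*0) = -7 + (6 + 0) = -7 + 6 = -1)
R(O) = -95 (R(O) = 5*(-1 - 1*18) = 5*(-1 - 18) = 5*(-19) = -95)
n = -621 (n = -716 - 1*(-95) = -716 + 95 = -621)
(1704 + 463)*(1848 + n) = (1704 + 463)*(1848 - 621) = 2167*1227 = 2658909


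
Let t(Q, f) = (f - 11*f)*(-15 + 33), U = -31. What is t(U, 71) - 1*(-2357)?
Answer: -10423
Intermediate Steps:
t(Q, f) = -180*f (t(Q, f) = -10*f*18 = -180*f)
t(U, 71) - 1*(-2357) = -180*71 - 1*(-2357) = -12780 + 2357 = -10423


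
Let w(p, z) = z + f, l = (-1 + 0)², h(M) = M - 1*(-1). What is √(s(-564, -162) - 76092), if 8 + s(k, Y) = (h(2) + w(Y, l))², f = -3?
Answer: I*√76099 ≈ 275.86*I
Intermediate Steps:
h(M) = 1 + M (h(M) = M + 1 = 1 + M)
l = 1 (l = (-1)² = 1)
w(p, z) = -3 + z (w(p, z) = z - 3 = -3 + z)
s(k, Y) = -7 (s(k, Y) = -8 + ((1 + 2) + (-3 + 1))² = -8 + (3 - 2)² = -8 + 1² = -8 + 1 = -7)
√(s(-564, -162) - 76092) = √(-7 - 76092) = √(-76099) = I*√76099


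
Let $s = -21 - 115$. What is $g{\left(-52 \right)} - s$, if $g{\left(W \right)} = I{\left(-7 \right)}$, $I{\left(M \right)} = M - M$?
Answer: $136$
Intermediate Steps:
$I{\left(M \right)} = 0$
$s = -136$ ($s = -21 - 115 = -136$)
$g{\left(W \right)} = 0$
$g{\left(-52 \right)} - s = 0 - -136 = 0 + 136 = 136$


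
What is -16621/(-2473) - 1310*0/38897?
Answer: 16621/2473 ≈ 6.7210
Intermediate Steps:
-16621/(-2473) - 1310*0/38897 = -16621*(-1/2473) + 0*(1/38897) = 16621/2473 + 0 = 16621/2473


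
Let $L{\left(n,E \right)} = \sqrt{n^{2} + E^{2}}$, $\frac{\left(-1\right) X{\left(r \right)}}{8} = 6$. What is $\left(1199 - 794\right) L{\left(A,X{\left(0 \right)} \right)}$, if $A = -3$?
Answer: $1215 \sqrt{257} \approx 19478.0$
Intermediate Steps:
$X{\left(r \right)} = -48$ ($X{\left(r \right)} = \left(-8\right) 6 = -48$)
$L{\left(n,E \right)} = \sqrt{E^{2} + n^{2}}$
$\left(1199 - 794\right) L{\left(A,X{\left(0 \right)} \right)} = \left(1199 - 794\right) \sqrt{\left(-48\right)^{2} + \left(-3\right)^{2}} = \left(1199 - 794\right) \sqrt{2304 + 9} = 405 \sqrt{2313} = 405 \cdot 3 \sqrt{257} = 1215 \sqrt{257}$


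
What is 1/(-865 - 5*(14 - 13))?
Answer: -1/870 ≈ -0.0011494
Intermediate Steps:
1/(-865 - 5*(14 - 13)) = 1/(-865 - 5*1) = 1/(-865 - 5) = 1/(-870) = -1/870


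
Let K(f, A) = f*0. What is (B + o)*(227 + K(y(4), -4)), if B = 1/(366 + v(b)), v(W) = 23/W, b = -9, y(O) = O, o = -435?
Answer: -322992852/3271 ≈ -98744.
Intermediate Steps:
K(f, A) = 0
B = 9/3271 (B = 1/(366 + 23/(-9)) = 1/(366 + 23*(-1/9)) = 1/(366 - 23/9) = 1/(3271/9) = 9/3271 ≈ 0.0027515)
(B + o)*(227 + K(y(4), -4)) = (9/3271 - 435)*(227 + 0) = -1422876/3271*227 = -322992852/3271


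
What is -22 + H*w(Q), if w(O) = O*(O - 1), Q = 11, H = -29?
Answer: -3212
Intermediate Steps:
w(O) = O*(-1 + O)
-22 + H*w(Q) = -22 - 319*(-1 + 11) = -22 - 319*10 = -22 - 29*110 = -22 - 3190 = -3212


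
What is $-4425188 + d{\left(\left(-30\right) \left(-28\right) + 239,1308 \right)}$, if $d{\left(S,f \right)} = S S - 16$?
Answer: $-3260963$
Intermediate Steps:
$d{\left(S,f \right)} = -16 + S^{2}$ ($d{\left(S,f \right)} = S^{2} - 16 = -16 + S^{2}$)
$-4425188 + d{\left(\left(-30\right) \left(-28\right) + 239,1308 \right)} = -4425188 - \left(16 - \left(\left(-30\right) \left(-28\right) + 239\right)^{2}\right) = -4425188 - \left(16 - \left(840 + 239\right)^{2}\right) = -4425188 - \left(16 - 1079^{2}\right) = -4425188 + \left(-16 + 1164241\right) = -4425188 + 1164225 = -3260963$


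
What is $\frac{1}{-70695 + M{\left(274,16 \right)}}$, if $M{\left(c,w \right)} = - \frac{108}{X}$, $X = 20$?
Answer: $- \frac{5}{353502} \approx -1.4144 \cdot 10^{-5}$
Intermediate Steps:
$M{\left(c,w \right)} = - \frac{27}{5}$ ($M{\left(c,w \right)} = - \frac{108}{20} = \left(-108\right) \frac{1}{20} = - \frac{27}{5}$)
$\frac{1}{-70695 + M{\left(274,16 \right)}} = \frac{1}{-70695 - \frac{27}{5}} = \frac{1}{- \frac{353502}{5}} = - \frac{5}{353502}$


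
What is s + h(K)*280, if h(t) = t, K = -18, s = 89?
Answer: -4951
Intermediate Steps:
s + h(K)*280 = 89 - 18*280 = 89 - 5040 = -4951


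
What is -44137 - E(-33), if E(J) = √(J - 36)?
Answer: -44137 - I*√69 ≈ -44137.0 - 8.3066*I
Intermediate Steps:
E(J) = √(-36 + J)
-44137 - E(-33) = -44137 - √(-36 - 33) = -44137 - √(-69) = -44137 - I*√69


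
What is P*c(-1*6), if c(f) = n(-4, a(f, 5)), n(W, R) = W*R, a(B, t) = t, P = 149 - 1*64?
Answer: -1700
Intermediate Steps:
P = 85 (P = 149 - 64 = 85)
n(W, R) = R*W
c(f) = -20 (c(f) = 5*(-4) = -20)
P*c(-1*6) = 85*(-20) = -1700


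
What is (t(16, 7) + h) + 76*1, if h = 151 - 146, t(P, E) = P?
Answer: 97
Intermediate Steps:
h = 5
(t(16, 7) + h) + 76*1 = (16 + 5) + 76*1 = 21 + 76 = 97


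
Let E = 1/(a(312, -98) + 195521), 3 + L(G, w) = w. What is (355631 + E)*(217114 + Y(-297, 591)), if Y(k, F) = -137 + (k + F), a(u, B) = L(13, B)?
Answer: 15099771772672691/195420 ≈ 7.7268e+10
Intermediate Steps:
L(G, w) = -3 + w
a(u, B) = -3 + B
Y(k, F) = -137 + F + k (Y(k, F) = -137 + (F + k) = -137 + F + k)
E = 1/195420 (E = 1/((-3 - 98) + 195521) = 1/(-101 + 195521) = 1/195420 ≈ 5.1172e-6)
(355631 + E)*(217114 + Y(-297, 591)) = (355631 + 1/195420)*(217114 + (-137 + 591 - 297)) = 69497410021*(217114 + 157)/195420 = (69497410021/195420)*217271 = 15099771772672691/195420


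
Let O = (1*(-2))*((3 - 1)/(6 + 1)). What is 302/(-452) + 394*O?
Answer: -357233/1582 ≈ -225.81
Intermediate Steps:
O = -4/7 ≈ -0.57143
302/(-452) + 394*O = 302/(-452) + 394*(-4/7) = 302*(-1/452) - 1576/7 = -151/226 - 1576/7 = -357233/1582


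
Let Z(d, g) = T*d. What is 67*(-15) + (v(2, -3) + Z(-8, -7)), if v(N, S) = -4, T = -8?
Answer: -945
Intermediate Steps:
Z(d, g) = -8*d
67*(-15) + (v(2, -3) + Z(-8, -7)) = 67*(-15) + (-4 - 8*(-8)) = -1005 + (-4 + 64) = -1005 + 60 = -945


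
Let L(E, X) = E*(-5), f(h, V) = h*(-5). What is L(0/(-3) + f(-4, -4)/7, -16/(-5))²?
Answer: 10000/49 ≈ 204.08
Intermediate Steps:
f(h, V) = -5*h
L(E, X) = -5*E
L(0/(-3) + f(-4, -4)/7, -16/(-5))² = (-5*(0/(-3) - 5*(-4)/7))² = (-5*(0*(-⅓) + 20*(⅐)))² = (-5*(0 + 20/7))² = (-5*20/7)² = (-100/7)² = 10000/49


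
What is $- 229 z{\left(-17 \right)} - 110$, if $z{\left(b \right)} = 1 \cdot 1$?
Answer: $-339$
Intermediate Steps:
$z{\left(b \right)} = 1$
$- 229 z{\left(-17 \right)} - 110 = \left(-229\right) 1 - 110 = -229 - 110 = -339$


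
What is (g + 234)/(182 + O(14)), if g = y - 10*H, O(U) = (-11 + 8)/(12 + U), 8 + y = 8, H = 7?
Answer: 4264/4729 ≈ 0.90167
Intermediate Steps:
y = 0 (y = -8 + 8 = 0)
O(U) = -3/(12 + U)
g = -70 (g = 0 - 10*7 = 0 - 70 = -70)
(g + 234)/(182 + O(14)) = (-70 + 234)/(182 - 3/(12 + 14)) = 164/(182 - 3/26) = 164/(4729/26) = 164*(26/4729) = 4264/4729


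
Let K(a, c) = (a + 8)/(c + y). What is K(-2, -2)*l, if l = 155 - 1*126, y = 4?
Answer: 87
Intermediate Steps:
K(a, c) = (8 + a)/(4 + c) (K(a, c) = (a + 8)/(c + 4) = (8 + a)/(4 + c))
l = 29 (l = 155 - 126 = 29)
K(-2, -2)*l = ((8 - 2)/(4 - 2))*29 = (6/2)*29 = ((1/2)*6)*29 = 3*29 = 87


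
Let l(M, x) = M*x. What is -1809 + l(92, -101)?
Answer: -11101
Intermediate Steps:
-1809 + l(92, -101) = -1809 + 92*(-101) = -1809 - 9292 = -11101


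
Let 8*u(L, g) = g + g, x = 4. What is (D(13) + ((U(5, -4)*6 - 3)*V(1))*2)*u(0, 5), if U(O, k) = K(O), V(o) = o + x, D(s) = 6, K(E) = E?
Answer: 345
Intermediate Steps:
u(L, g) = g/4 (u(L, g) = (g + g)/8 = (2*g)/8 = g/4)
V(o) = 4 + o (V(o) = o + 4 = 4 + o)
U(O, k) = O
(D(13) + ((U(5, -4)*6 - 3)*V(1))*2)*u(0, 5) = (6 + ((5*6 - 3)*(4 + 1))*2)*((¼)*5) = (6 + ((30 - 3)*5)*2)*(5/4) = (6 + (27*5)*2)*(5/4) = (6 + 135*2)*(5/4) = (6 + 270)*(5/4) = 276*(5/4) = 345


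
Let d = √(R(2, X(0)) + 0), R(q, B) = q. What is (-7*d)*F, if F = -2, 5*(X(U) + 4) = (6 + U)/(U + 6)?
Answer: 14*√2 ≈ 19.799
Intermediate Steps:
X(U) = -19/5 (X(U) = -4 + ((6 + U)/(U + 6))/5 = -4 + ((6 + U)/(6 + U))/5 = -4 + (⅕)*1 = -4 + ⅕ = -19/5)
d = √2 (d = √(2 + 0) = √2 ≈ 1.4142)
(-7*d)*F = -7*√2*(-2) = 14*√2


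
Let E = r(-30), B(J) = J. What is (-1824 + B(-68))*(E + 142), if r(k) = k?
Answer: -211904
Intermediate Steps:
E = -30
(-1824 + B(-68))*(E + 142) = (-1824 - 68)*(-30 + 142) = -1892*112 = -211904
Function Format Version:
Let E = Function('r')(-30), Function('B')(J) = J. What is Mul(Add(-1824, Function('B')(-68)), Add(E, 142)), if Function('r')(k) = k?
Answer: -211904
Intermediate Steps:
E = -30
Mul(Add(-1824, Function('B')(-68)), Add(E, 142)) = Mul(Add(-1824, -68), Add(-30, 142)) = Mul(-1892, 112) = -211904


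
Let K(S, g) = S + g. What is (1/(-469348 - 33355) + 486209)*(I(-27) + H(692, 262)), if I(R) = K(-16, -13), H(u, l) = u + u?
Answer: 331187369564730/502703 ≈ 6.5881e+8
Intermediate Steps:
H(u, l) = 2*u
I(R) = -29 (I(R) = -16 - 13 = -29)
(1/(-469348 - 33355) + 486209)*(I(-27) + H(692, 262)) = (1/(-469348 - 33355) + 486209)*(-29 + 2*692) = (1/(-502703) + 486209)*(-29 + 1384) = (-1/502703 + 486209)*1355 = (244418722926/502703)*1355 = 331187369564730/502703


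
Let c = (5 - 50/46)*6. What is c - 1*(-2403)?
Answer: 55809/23 ≈ 2426.5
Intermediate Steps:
c = 540/23 (c = (5 - 50*1/46)*6 = (5 - 25/23)*6 = (90/23)*6 = 540/23 ≈ 23.478)
c - 1*(-2403) = 540/23 - 1*(-2403) = 540/23 + 2403 = 55809/23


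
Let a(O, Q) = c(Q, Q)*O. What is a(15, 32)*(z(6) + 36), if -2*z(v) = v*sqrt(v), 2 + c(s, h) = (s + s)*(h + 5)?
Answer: 1277640 - 106470*sqrt(6) ≈ 1.0168e+6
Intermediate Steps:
c(s, h) = -2 + 2*s*(5 + h) (c(s, h) = -2 + (s + s)*(h + 5) = -2 + (2*s)*(5 + h) = -2 + 2*s*(5 + h))
z(v) = -v**(3/2)/2 (z(v) = -v*sqrt(v)/2 = -v**(3/2)/2)
a(O, Q) = O*(-2 + 2*Q**2 + 10*Q) (a(O, Q) = (-2 + 10*Q + 2*Q*Q)*O = (-2 + 10*Q + 2*Q**2)*O = (-2 + 2*Q**2 + 10*Q)*O = O*(-2 + 2*Q**2 + 10*Q))
a(15, 32)*(z(6) + 36) = (2*15*(-1 + 32**2 + 5*32))*(-3*sqrt(6) + 36) = (2*15*(-1 + 1024 + 160))*(-3*sqrt(6) + 36) = (2*15*1183)*(-3*sqrt(6) + 36) = 35490*(36 - 3*sqrt(6)) = 1277640 - 106470*sqrt(6)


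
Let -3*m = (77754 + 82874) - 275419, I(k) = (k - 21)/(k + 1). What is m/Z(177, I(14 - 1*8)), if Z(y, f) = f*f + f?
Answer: 5624759/360 ≈ 15624.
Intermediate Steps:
I(k) = (-21 + k)/(1 + k)
Z(y, f) = f + f² (Z(y, f) = f² + f = f + f²)
m = 114791/3 (m = -((77754 + 82874) - 275419)/3 = -(160628 - 275419)/3 = -⅓*(-114791) = 114791/3 ≈ 38264.)
m/Z(177, I(14 - 1*8)) = 114791/(3*((((-21 + (14 - 1*8))/(1 + (14 - 1*8)))*(1 + (-21 + (14 - 1*8))/(1 + (14 - 1*8)))))) = 114791/(3*((((-21 + (14 - 8))/(1 + (14 - 8)))*(1 + (-21 + (14 - 8))/(1 + (14 - 8)))))) = 114791/(3*((((-21 + 6)/(1 + 6))*(1 + (-21 + 6)/(1 + 6))))) = 114791/(3*(((-15/7)*(1 - 15/7)))) = 114791/(3*((((⅐)*(-15))*(1 + (⅐)*(-15))))) = 114791/(3*((-15*(1 - 15/7)/7))) = 114791/(3*((-15/7*(-8/7)))) = 114791/(3*(120/49)) = (114791/3)*(49/120) = 5624759/360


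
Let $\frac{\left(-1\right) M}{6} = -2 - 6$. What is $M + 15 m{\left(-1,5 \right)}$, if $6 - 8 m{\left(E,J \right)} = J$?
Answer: $\frac{399}{8} \approx 49.875$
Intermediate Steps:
$m{\left(E,J \right)} = \frac{3}{4} - \frac{J}{8}$
$M = 48$ ($M = - 6 \left(-2 - 6\right) = \left(-6\right) \left(-8\right) = 48$)
$M + 15 m{\left(-1,5 \right)} = 48 + 15 \left(\frac{3}{4} - \frac{5}{8}\right) = 48 + 15 \cdot \frac{1}{8} = 48 + \frac{15}{8} = \frac{399}{8}$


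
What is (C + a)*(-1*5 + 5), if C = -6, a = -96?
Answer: 0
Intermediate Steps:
(C + a)*(-1*5 + 5) = (-6 - 96)*(-1*5 + 5) = -102*(-5 + 5) = -102*0 = 0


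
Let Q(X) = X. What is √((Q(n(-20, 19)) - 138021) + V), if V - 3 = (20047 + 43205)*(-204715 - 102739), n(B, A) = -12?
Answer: I*√19447218438 ≈ 1.3945e+5*I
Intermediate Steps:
V = -19447080405 (V = 3 + (20047 + 43205)*(-204715 - 102739) = 3 + 63252*(-307454) = 3 - 19447080408 = -19447080405)
√((Q(n(-20, 19)) - 138021) + V) = √((-12 - 138021) - 19447080405) = √(-138033 - 19447080405) = √(-19447218438) = I*√19447218438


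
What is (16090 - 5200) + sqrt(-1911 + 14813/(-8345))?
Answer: 10890 + 2*I*sqrt(33300947815)/8345 ≈ 10890.0 + 43.735*I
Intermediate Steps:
(16090 - 5200) + sqrt(-1911 + 14813/(-8345)) = 10890 + sqrt(-1911 + 14813*(-1/8345)) = 10890 + sqrt(-1911 - 14813/8345) = 10890 + sqrt(-15962108/8345) = 10890 + 2*I*sqrt(33300947815)/8345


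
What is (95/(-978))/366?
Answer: -95/357948 ≈ -0.00026540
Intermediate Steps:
(95/(-978))/366 = (95*(-1/978))*(1/366) = -95/978*1/366 = -95/357948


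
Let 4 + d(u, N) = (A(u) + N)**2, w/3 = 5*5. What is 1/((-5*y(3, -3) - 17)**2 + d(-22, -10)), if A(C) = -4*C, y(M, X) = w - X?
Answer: 1/171729 ≈ 5.8231e-6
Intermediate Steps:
w = 75 (w = 3*(5*5) = 3*25 = 75)
y(M, X) = 75 - X
d(u, N) = -4 + (N - 4*u)**2 (d(u, N) = -4 + (-4*u + N)**2 = -4 + (N - 4*u)**2)
1/((-5*y(3, -3) - 17)**2 + d(-22, -10)) = 1/((-5*(75 - 1*(-3)) - 17)**2 + (-4 + (-10 - 4*(-22))**2)) = 1/((-5*(75 + 3) - 17)**2 + (-4 + (-10 + 88)**2)) = 1/((-5*78 - 17)**2 + (-4 + 78**2)) = 1/((-390 - 17)**2 + (-4 + 6084)) = 1/((-407)**2 + 6080) = 1/(165649 + 6080) = 1/171729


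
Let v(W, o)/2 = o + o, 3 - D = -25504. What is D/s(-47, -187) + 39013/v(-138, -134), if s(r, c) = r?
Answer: -15505363/25192 ≈ -615.49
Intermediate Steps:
D = 25507 (D = 3 - 1*(-25504) = 3 + 25504 = 25507)
v(W, o) = 4*o (v(W, o) = 2*(o + o) = 2*(2*o) = 4*o)
D/s(-47, -187) + 39013/v(-138, -134) = 25507/(-47) + 39013/((4*(-134))) = 25507*(-1/47) + 39013/(-536) = -25507/47 + 39013*(-1/536) = -25507/47 - 39013/536 = -15505363/25192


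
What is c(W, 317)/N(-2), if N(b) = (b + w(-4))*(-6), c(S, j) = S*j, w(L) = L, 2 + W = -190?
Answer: -5072/3 ≈ -1690.7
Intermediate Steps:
W = -192 (W = -2 - 190 = -192)
N(b) = 24 - 6*b (N(b) = (b - 4)*(-6) = (-4 + b)*(-6) = 24 - 6*b)
c(W, 317)/N(-2) = (-192*317)/(24 - 6*(-2)) = -60864/(24 + 12) = -60864/36 = -60864*1/36 = -5072/3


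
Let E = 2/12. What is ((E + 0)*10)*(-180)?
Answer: -300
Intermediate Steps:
E = ⅙ (E = 2*(1/12) = ⅙ ≈ 0.16667)
((E + 0)*10)*(-180) = ((⅙ + 0)*10)*(-180) = ((⅙)*10)*(-180) = (5/3)*(-180) = -300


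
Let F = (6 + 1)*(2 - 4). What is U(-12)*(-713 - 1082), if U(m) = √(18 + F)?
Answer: -3590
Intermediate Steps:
F = -14 (F = 7*(-2) = -14)
U(m) = 2 (U(m) = √(18 - 14) = √4 = 2)
U(-12)*(-713 - 1082) = 2*(-713 - 1082) = 2*(-1795) = -3590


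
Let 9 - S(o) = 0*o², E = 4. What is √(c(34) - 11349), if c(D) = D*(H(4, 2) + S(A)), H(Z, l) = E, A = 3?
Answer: I*√10907 ≈ 104.44*I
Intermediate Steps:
H(Z, l) = 4
S(o) = 9 (S(o) = 9 - 0*o² = 9 - 1*0 = 9 + 0 = 9)
c(D) = 13*D (c(D) = D*(4 + 9) = D*13 = 13*D)
√(c(34) - 11349) = √(13*34 - 11349) = √(442 - 11349) = √(-10907) = I*√10907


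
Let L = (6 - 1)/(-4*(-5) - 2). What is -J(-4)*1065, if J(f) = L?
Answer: -1775/6 ≈ -295.83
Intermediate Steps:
L = 5/18 (L = 5/(20 - 2) = 5/18 ≈ 0.27778)
J(f) = 5/18
-J(-4)*1065 = -5*1065/18 = -1*1775/6 = -1775/6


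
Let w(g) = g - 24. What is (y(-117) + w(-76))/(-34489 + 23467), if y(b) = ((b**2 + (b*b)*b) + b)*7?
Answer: 11116387/11022 ≈ 1008.6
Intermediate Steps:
y(b) = 7*b + 7*b**2 + 7*b**3 (y(b) = ((b**2 + b**2*b) + b)*7 = ((b**2 + b**3) + b)*7 = (b + b**2 + b**3)*7 = 7*b + 7*b**2 + 7*b**3)
w(g) = -24 + g
(y(-117) + w(-76))/(-34489 + 23467) = (7*(-117)*(1 - 117 + (-117)**2) + (-24 - 76))/(-34489 + 23467) = (7*(-117)*(1 - 117 + 13689) - 100)/(-11022) = (7*(-117)*13573 - 100)*(-1/11022) = (-11116287 - 100)*(-1/11022) = -11116387*(-1/11022) = 11116387/11022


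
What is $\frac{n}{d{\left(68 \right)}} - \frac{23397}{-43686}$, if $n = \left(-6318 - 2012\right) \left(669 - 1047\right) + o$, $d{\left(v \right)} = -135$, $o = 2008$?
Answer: $- \frac{5097793279}{218430} \approx -23338.0$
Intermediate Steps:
$n = 3150748$ ($n = \left(-6318 - 2012\right) \left(669 - 1047\right) + 2008 = \left(-6318 - 2012\right) \left(-378\right) + 2008 = \left(-8330\right) \left(-378\right) + 2008 = 3148740 + 2008 = 3150748$)
$\frac{n}{d{\left(68 \right)}} - \frac{23397}{-43686} = \frac{3150748}{-135} - \frac{23397}{-43686} = 3150748 \left(- \frac{1}{135}\right) - - \frac{7799}{14562} = - \frac{3150748}{135} + \frac{7799}{14562} = - \frac{5097793279}{218430}$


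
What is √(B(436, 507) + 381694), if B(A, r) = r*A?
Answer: √602746 ≈ 776.37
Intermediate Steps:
B(A, r) = A*r
√(B(436, 507) + 381694) = √(436*507 + 381694) = √(221052 + 381694) = √602746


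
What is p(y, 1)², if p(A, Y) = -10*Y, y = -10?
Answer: 100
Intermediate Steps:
p(y, 1)² = (-10*1)² = (-10)² = 100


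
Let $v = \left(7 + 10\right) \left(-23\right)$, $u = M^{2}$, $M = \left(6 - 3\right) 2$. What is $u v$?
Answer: $-14076$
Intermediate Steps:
$M = 6$ ($M = 3 \cdot 2 = 6$)
$u = 36$ ($u = 6^{2} = 36$)
$v = -391$ ($v = 17 \left(-23\right) = -391$)
$u v = 36 \left(-391\right) = -14076$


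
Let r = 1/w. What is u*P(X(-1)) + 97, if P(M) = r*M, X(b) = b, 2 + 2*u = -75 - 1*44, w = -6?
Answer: 1043/12 ≈ 86.917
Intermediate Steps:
u = -121/2 (u = -1 + (-75 - 1*44)/2 = -1 + (-75 - 44)/2 = -1 + (½)*(-119) = -1 - 119/2 = -121/2 ≈ -60.500)
r = -⅙ (r = 1/(-6) = -⅙ ≈ -0.16667)
P(M) = -M/6
u*P(X(-1)) + 97 = -(-121)*(-1)/12 + 97 = -121/2*⅙ + 97 = -121/12 + 97 = 1043/12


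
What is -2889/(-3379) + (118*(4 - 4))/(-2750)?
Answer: 2889/3379 ≈ 0.85499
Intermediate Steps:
-2889/(-3379) + (118*(4 - 4))/(-2750) = -2889*(-1/3379) + (118*0)*(-1/2750) = 2889/3379 + 0*(-1/2750) = 2889/3379 + 0 = 2889/3379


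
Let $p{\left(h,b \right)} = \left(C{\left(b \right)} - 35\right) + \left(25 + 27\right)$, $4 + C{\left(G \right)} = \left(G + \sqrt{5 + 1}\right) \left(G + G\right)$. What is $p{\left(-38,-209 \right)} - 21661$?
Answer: $65714 - 418 \sqrt{6} \approx 64690.0$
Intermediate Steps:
$C{\left(G \right)} = -4 + 2 G \left(G + \sqrt{6}\right)$ ($C{\left(G \right)} = -4 + \left(G + \sqrt{5 + 1}\right) \left(G + G\right) = -4 + \left(G + \sqrt{6}\right) 2 G = -4 + 2 G \left(G + \sqrt{6}\right)$)
$p{\left(h,b \right)} = 13 + 2 b^{2} + 2 b \sqrt{6}$ ($p{\left(h,b \right)} = \left(\left(-4 + 2 b^{2} + 2 b \sqrt{6}\right) - 35\right) + \left(25 + 27\right) = \left(-39 + 2 b^{2} + 2 b \sqrt{6}\right) + 52 = 13 + 2 b^{2} + 2 b \sqrt{6}$)
$p{\left(-38,-209 \right)} - 21661 = \left(13 + 2 \left(-209\right)^{2} + 2 \left(-209\right) \sqrt{6}\right) - 21661 = \left(13 + 2 \cdot 43681 - 418 \sqrt{6}\right) - 21661 = \left(13 + 87362 - 418 \sqrt{6}\right) - 21661 = \left(87375 - 418 \sqrt{6}\right) - 21661 = 65714 - 418 \sqrt{6}$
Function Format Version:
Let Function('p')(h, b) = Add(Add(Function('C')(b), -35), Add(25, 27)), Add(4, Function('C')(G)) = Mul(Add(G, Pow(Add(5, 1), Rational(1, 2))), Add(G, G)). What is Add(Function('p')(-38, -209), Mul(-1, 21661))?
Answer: Add(65714, Mul(-418, Pow(6, Rational(1, 2)))) ≈ 64690.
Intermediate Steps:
Function('C')(G) = Add(-4, Mul(2, G, Add(G, Pow(6, Rational(1, 2))))) (Function('C')(G) = Add(-4, Mul(Add(G, Pow(Add(5, 1), Rational(1, 2))), Add(G, G))) = Add(-4, Mul(Add(G, Pow(6, Rational(1, 2))), Mul(2, G))) = Add(-4, Mul(2, G, Add(G, Pow(6, Rational(1, 2))))))
Function('p')(h, b) = Add(13, Mul(2, Pow(b, 2)), Mul(2, b, Pow(6, Rational(1, 2)))) (Function('p')(h, b) = Add(Add(Add(-4, Mul(2, Pow(b, 2)), Mul(2, b, Pow(6, Rational(1, 2)))), -35), Add(25, 27)) = Add(Add(-39, Mul(2, Pow(b, 2)), Mul(2, b, Pow(6, Rational(1, 2)))), 52) = Add(13, Mul(2, Pow(b, 2)), Mul(2, b, Pow(6, Rational(1, 2)))))
Add(Function('p')(-38, -209), Mul(-1, 21661)) = Add(Add(13, Mul(2, Pow(-209, 2)), Mul(2, -209, Pow(6, Rational(1, 2)))), Mul(-1, 21661)) = Add(Add(13, Mul(2, 43681), Mul(-418, Pow(6, Rational(1, 2)))), -21661) = Add(Add(13, 87362, Mul(-418, Pow(6, Rational(1, 2)))), -21661) = Add(Add(87375, Mul(-418, Pow(6, Rational(1, 2)))), -21661) = Add(65714, Mul(-418, Pow(6, Rational(1, 2))))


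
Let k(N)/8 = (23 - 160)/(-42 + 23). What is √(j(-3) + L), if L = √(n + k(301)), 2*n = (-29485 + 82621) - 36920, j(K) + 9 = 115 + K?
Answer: √(37183 + 38*√736953)/19 ≈ 13.906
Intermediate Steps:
j(K) = 106 + K (j(K) = -9 + (115 + K) = 106 + K)
n = 8108 (n = ((-29485 + 82621) - 36920)/2 = (53136 - 36920)/2 = (½)*16216 = 8108)
k(N) = 1096/19 (k(N) = 8*((23 - 160)/(-42 + 23)) = 8*(-137/(-19)) = 8*(-137*(-1/19)) = 8*(137/19) = 1096/19)
L = 2*√736953/19 (L = √(8108 + 1096/19) = √(155148/19) = 2*√736953/19 ≈ 90.364)
√(j(-3) + L) = √((106 - 3) + 2*√736953/19) = √(103 + 2*√736953/19)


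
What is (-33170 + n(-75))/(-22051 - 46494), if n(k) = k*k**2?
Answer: 91009/13709 ≈ 6.6386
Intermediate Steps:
n(k) = k**3
(-33170 + n(-75))/(-22051 - 46494) = (-33170 + (-75)**3)/(-22051 - 46494) = (-33170 - 421875)/(-68545) = -455045*(-1/68545) = 91009/13709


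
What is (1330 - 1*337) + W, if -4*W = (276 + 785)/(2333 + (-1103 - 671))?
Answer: 2219287/2236 ≈ 992.53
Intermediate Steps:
W = -1061/2236 (W = -(276 + 785)/(4*(2333 + (-1103 - 671))) = -1061/(4*(2333 - 1774)) = -1061/(4*559) = -1/4*1061/559 = -1061/2236 ≈ -0.47451)
(1330 - 1*337) + W = (1330 - 1*337) - 1061/2236 = (1330 - 337) - 1061/2236 = 993 - 1061/2236 = 2219287/2236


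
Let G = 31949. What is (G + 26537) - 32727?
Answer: 25759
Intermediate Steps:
(G + 26537) - 32727 = (31949 + 26537) - 32727 = 58486 - 32727 = 25759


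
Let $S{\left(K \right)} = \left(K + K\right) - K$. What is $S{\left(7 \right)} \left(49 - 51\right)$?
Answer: $-14$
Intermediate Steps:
$S{\left(K \right)} = K$ ($S{\left(K \right)} = 2 K - K = K$)
$S{\left(7 \right)} \left(49 - 51\right) = 7 \left(49 - 51\right) = 7 \left(-2\right) = -14$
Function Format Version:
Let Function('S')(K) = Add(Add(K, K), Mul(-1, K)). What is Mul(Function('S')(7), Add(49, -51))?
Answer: -14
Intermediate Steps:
Function('S')(K) = K (Function('S')(K) = Add(Mul(2, K), Mul(-1, K)) = K)
Mul(Function('S')(7), Add(49, -51)) = Mul(7, Add(49, -51)) = Mul(7, -2) = -14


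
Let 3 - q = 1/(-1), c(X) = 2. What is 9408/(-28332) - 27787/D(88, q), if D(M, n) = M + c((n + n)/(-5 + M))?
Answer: -21891889/70830 ≈ -309.08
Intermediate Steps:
q = 4 (q = 3 - 1/(-1) = 3 - 1*(-1) = 3 + 1 = 4)
D(M, n) = 2 + M (D(M, n) = M + 2 = 2 + M)
9408/(-28332) - 27787/D(88, q) = 9408/(-28332) - 27787/(2 + 88) = 9408*(-1/28332) - 27787/90 = -784/2361 - 27787*1/90 = -784/2361 - 27787/90 = -21891889/70830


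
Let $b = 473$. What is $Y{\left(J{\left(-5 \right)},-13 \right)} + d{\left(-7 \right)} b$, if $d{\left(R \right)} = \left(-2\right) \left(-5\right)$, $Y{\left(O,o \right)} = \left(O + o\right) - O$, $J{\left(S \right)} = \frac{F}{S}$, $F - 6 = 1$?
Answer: $4717$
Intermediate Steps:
$F = 7$ ($F = 6 + 1 = 7$)
$J{\left(S \right)} = \frac{7}{S}$
$Y{\left(O,o \right)} = o$
$d{\left(R \right)} = 10$
$Y{\left(J{\left(-5 \right)},-13 \right)} + d{\left(-7 \right)} b = -13 + 10 \cdot 473 = -13 + 4730 = 4717$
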